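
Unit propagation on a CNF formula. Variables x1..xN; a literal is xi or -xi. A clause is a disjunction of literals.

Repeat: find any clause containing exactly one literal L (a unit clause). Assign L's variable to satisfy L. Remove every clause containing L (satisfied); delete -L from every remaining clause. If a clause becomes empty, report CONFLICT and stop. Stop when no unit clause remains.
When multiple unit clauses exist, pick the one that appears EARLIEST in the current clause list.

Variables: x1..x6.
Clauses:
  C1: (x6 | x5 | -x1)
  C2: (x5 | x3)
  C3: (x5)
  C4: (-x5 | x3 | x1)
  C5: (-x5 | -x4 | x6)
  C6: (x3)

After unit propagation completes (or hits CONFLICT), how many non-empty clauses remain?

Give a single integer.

unit clause [5] forces x5=T; simplify:
  drop -5 from [-5, 3, 1] -> [3, 1]
  drop -5 from [-5, -4, 6] -> [-4, 6]
  satisfied 3 clause(s); 3 remain; assigned so far: [5]
unit clause [3] forces x3=T; simplify:
  satisfied 2 clause(s); 1 remain; assigned so far: [3, 5]

Answer: 1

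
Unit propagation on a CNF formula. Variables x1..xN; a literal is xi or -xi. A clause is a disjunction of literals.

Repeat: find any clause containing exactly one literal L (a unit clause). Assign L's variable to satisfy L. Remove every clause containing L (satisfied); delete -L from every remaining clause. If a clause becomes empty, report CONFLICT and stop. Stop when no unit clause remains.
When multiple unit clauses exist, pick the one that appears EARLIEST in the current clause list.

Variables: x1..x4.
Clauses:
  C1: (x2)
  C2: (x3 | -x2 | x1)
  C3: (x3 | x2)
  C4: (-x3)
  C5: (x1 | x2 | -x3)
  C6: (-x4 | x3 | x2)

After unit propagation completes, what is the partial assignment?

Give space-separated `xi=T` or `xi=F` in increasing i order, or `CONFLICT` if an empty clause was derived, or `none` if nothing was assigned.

Answer: x1=T x2=T x3=F

Derivation:
unit clause [2] forces x2=T; simplify:
  drop -2 from [3, -2, 1] -> [3, 1]
  satisfied 4 clause(s); 2 remain; assigned so far: [2]
unit clause [-3] forces x3=F; simplify:
  drop 3 from [3, 1] -> [1]
  satisfied 1 clause(s); 1 remain; assigned so far: [2, 3]
unit clause [1] forces x1=T; simplify:
  satisfied 1 clause(s); 0 remain; assigned so far: [1, 2, 3]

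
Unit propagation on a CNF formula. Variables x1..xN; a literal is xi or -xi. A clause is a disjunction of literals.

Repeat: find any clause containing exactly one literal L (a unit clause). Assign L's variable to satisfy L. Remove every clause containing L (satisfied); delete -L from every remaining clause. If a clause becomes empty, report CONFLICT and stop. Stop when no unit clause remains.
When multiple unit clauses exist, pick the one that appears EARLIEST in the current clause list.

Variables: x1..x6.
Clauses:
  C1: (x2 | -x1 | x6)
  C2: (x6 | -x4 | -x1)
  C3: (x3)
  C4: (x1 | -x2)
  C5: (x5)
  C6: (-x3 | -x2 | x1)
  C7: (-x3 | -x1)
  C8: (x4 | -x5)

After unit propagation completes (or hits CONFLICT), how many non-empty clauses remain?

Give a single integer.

Answer: 0

Derivation:
unit clause [3] forces x3=T; simplify:
  drop -3 from [-3, -2, 1] -> [-2, 1]
  drop -3 from [-3, -1] -> [-1]
  satisfied 1 clause(s); 7 remain; assigned so far: [3]
unit clause [5] forces x5=T; simplify:
  drop -5 from [4, -5] -> [4]
  satisfied 1 clause(s); 6 remain; assigned so far: [3, 5]
unit clause [-1] forces x1=F; simplify:
  drop 1 from [1, -2] -> [-2]
  drop 1 from [-2, 1] -> [-2]
  satisfied 3 clause(s); 3 remain; assigned so far: [1, 3, 5]
unit clause [-2] forces x2=F; simplify:
  satisfied 2 clause(s); 1 remain; assigned so far: [1, 2, 3, 5]
unit clause [4] forces x4=T; simplify:
  satisfied 1 clause(s); 0 remain; assigned so far: [1, 2, 3, 4, 5]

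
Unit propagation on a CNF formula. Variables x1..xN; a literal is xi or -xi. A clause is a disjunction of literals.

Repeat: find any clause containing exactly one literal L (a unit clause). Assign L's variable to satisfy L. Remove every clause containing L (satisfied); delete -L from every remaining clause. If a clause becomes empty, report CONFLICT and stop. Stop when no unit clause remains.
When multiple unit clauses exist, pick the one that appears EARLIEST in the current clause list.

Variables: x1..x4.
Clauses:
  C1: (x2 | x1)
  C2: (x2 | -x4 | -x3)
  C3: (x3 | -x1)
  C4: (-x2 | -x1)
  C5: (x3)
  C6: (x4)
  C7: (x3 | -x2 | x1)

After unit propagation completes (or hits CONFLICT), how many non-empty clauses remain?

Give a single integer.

unit clause [3] forces x3=T; simplify:
  drop -3 from [2, -4, -3] -> [2, -4]
  satisfied 3 clause(s); 4 remain; assigned so far: [3]
unit clause [4] forces x4=T; simplify:
  drop -4 from [2, -4] -> [2]
  satisfied 1 clause(s); 3 remain; assigned so far: [3, 4]
unit clause [2] forces x2=T; simplify:
  drop -2 from [-2, -1] -> [-1]
  satisfied 2 clause(s); 1 remain; assigned so far: [2, 3, 4]
unit clause [-1] forces x1=F; simplify:
  satisfied 1 clause(s); 0 remain; assigned so far: [1, 2, 3, 4]

Answer: 0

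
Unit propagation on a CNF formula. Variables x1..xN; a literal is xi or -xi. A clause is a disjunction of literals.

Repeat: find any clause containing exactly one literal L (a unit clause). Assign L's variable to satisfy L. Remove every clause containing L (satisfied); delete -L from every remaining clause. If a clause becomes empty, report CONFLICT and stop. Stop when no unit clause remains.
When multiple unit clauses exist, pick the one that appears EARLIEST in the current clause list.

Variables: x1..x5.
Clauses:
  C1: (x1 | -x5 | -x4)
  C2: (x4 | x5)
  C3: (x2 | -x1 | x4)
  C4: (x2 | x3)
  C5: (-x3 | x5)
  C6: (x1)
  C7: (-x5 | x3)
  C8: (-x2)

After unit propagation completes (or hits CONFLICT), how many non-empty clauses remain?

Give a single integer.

unit clause [1] forces x1=T; simplify:
  drop -1 from [2, -1, 4] -> [2, 4]
  satisfied 2 clause(s); 6 remain; assigned so far: [1]
unit clause [-2] forces x2=F; simplify:
  drop 2 from [2, 4] -> [4]
  drop 2 from [2, 3] -> [3]
  satisfied 1 clause(s); 5 remain; assigned so far: [1, 2]
unit clause [4] forces x4=T; simplify:
  satisfied 2 clause(s); 3 remain; assigned so far: [1, 2, 4]
unit clause [3] forces x3=T; simplify:
  drop -3 from [-3, 5] -> [5]
  satisfied 2 clause(s); 1 remain; assigned so far: [1, 2, 3, 4]
unit clause [5] forces x5=T; simplify:
  satisfied 1 clause(s); 0 remain; assigned so far: [1, 2, 3, 4, 5]

Answer: 0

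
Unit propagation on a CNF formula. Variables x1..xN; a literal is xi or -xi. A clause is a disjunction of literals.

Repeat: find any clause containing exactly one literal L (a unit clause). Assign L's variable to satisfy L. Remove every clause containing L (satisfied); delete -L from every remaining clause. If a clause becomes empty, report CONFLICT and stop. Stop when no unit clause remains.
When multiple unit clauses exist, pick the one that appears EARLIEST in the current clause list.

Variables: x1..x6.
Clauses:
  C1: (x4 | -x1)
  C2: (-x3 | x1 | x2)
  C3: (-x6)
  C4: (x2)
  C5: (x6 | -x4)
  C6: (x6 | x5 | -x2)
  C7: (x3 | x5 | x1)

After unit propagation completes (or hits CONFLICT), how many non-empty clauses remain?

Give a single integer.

Answer: 0

Derivation:
unit clause [-6] forces x6=F; simplify:
  drop 6 from [6, -4] -> [-4]
  drop 6 from [6, 5, -2] -> [5, -2]
  satisfied 1 clause(s); 6 remain; assigned so far: [6]
unit clause [2] forces x2=T; simplify:
  drop -2 from [5, -2] -> [5]
  satisfied 2 clause(s); 4 remain; assigned so far: [2, 6]
unit clause [-4] forces x4=F; simplify:
  drop 4 from [4, -1] -> [-1]
  satisfied 1 clause(s); 3 remain; assigned so far: [2, 4, 6]
unit clause [-1] forces x1=F; simplify:
  drop 1 from [3, 5, 1] -> [3, 5]
  satisfied 1 clause(s); 2 remain; assigned so far: [1, 2, 4, 6]
unit clause [5] forces x5=T; simplify:
  satisfied 2 clause(s); 0 remain; assigned so far: [1, 2, 4, 5, 6]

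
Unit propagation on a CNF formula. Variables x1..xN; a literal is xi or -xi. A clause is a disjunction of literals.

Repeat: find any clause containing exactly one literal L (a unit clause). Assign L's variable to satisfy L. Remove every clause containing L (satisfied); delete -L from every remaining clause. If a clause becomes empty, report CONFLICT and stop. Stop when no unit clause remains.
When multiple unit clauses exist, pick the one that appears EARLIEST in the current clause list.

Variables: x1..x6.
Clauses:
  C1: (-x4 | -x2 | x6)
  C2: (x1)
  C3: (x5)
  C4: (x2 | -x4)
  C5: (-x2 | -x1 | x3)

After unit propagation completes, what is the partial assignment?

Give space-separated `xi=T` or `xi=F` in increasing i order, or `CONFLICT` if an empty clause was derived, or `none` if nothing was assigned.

Answer: x1=T x5=T

Derivation:
unit clause [1] forces x1=T; simplify:
  drop -1 from [-2, -1, 3] -> [-2, 3]
  satisfied 1 clause(s); 4 remain; assigned so far: [1]
unit clause [5] forces x5=T; simplify:
  satisfied 1 clause(s); 3 remain; assigned so far: [1, 5]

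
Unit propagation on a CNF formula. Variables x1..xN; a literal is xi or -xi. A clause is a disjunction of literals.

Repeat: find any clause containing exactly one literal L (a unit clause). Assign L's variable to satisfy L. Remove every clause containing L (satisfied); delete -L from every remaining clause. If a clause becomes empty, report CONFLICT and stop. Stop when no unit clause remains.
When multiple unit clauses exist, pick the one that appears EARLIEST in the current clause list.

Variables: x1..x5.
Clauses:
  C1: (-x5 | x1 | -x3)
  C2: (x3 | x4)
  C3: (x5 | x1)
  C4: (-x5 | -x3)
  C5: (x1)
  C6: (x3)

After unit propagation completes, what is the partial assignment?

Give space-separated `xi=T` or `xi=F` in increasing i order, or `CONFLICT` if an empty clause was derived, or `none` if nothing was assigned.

unit clause [1] forces x1=T; simplify:
  satisfied 3 clause(s); 3 remain; assigned so far: [1]
unit clause [3] forces x3=T; simplify:
  drop -3 from [-5, -3] -> [-5]
  satisfied 2 clause(s); 1 remain; assigned so far: [1, 3]
unit clause [-5] forces x5=F; simplify:
  satisfied 1 clause(s); 0 remain; assigned so far: [1, 3, 5]

Answer: x1=T x3=T x5=F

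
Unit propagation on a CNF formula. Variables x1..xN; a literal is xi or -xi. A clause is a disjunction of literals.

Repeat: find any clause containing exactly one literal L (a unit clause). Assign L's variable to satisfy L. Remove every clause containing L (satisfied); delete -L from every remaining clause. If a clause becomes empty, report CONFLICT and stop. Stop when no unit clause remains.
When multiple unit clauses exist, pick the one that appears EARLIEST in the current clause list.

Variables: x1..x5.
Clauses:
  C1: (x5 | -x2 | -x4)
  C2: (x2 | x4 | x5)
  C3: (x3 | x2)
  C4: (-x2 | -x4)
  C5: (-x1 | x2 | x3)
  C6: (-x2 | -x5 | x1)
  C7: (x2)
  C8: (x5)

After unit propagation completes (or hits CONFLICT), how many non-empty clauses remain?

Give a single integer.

Answer: 0

Derivation:
unit clause [2] forces x2=T; simplify:
  drop -2 from [5, -2, -4] -> [5, -4]
  drop -2 from [-2, -4] -> [-4]
  drop -2 from [-2, -5, 1] -> [-5, 1]
  satisfied 4 clause(s); 4 remain; assigned so far: [2]
unit clause [-4] forces x4=F; simplify:
  satisfied 2 clause(s); 2 remain; assigned so far: [2, 4]
unit clause [5] forces x5=T; simplify:
  drop -5 from [-5, 1] -> [1]
  satisfied 1 clause(s); 1 remain; assigned so far: [2, 4, 5]
unit clause [1] forces x1=T; simplify:
  satisfied 1 clause(s); 0 remain; assigned so far: [1, 2, 4, 5]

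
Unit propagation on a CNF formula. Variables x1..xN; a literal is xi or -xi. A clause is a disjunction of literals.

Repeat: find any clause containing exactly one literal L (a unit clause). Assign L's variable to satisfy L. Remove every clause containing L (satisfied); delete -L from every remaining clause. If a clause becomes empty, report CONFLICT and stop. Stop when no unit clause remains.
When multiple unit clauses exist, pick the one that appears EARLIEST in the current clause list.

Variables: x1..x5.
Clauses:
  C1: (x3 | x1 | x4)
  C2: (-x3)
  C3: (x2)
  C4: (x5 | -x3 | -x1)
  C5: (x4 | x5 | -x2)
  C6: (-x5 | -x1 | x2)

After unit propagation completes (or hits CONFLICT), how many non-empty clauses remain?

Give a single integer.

unit clause [-3] forces x3=F; simplify:
  drop 3 from [3, 1, 4] -> [1, 4]
  satisfied 2 clause(s); 4 remain; assigned so far: [3]
unit clause [2] forces x2=T; simplify:
  drop -2 from [4, 5, -2] -> [4, 5]
  satisfied 2 clause(s); 2 remain; assigned so far: [2, 3]

Answer: 2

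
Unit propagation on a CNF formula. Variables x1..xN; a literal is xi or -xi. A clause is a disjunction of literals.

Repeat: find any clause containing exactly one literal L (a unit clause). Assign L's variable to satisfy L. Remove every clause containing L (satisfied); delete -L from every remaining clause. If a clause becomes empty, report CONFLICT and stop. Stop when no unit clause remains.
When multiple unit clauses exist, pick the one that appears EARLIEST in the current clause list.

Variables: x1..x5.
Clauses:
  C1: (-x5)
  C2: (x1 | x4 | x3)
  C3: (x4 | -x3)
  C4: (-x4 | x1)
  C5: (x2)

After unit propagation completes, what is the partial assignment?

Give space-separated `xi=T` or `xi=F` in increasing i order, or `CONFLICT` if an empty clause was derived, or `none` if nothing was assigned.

unit clause [-5] forces x5=F; simplify:
  satisfied 1 clause(s); 4 remain; assigned so far: [5]
unit clause [2] forces x2=T; simplify:
  satisfied 1 clause(s); 3 remain; assigned so far: [2, 5]

Answer: x2=T x5=F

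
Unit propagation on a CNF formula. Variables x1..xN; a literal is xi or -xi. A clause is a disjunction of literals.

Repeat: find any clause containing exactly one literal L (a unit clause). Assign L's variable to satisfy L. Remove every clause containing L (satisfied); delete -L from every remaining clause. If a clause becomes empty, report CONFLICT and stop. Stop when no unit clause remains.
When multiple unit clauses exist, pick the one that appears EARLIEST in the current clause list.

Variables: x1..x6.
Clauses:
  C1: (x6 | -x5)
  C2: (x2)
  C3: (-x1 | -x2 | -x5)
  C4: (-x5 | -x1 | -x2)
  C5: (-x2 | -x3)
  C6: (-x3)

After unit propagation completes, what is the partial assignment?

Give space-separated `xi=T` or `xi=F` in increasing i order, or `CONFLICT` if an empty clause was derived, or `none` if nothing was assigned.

Answer: x2=T x3=F

Derivation:
unit clause [2] forces x2=T; simplify:
  drop -2 from [-1, -2, -5] -> [-1, -5]
  drop -2 from [-5, -1, -2] -> [-5, -1]
  drop -2 from [-2, -3] -> [-3]
  satisfied 1 clause(s); 5 remain; assigned so far: [2]
unit clause [-3] forces x3=F; simplify:
  satisfied 2 clause(s); 3 remain; assigned so far: [2, 3]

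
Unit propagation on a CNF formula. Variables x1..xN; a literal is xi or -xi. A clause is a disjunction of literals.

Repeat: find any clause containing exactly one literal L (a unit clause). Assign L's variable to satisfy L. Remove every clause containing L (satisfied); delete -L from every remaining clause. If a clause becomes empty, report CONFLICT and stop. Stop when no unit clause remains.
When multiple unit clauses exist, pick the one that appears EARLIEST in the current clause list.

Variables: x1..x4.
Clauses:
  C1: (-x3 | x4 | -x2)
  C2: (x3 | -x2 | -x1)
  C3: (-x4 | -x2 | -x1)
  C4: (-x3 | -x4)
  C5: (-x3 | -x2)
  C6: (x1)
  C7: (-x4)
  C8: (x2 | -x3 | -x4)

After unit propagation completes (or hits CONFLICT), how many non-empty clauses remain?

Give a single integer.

Answer: 3

Derivation:
unit clause [1] forces x1=T; simplify:
  drop -1 from [3, -2, -1] -> [3, -2]
  drop -1 from [-4, -2, -1] -> [-4, -2]
  satisfied 1 clause(s); 7 remain; assigned so far: [1]
unit clause [-4] forces x4=F; simplify:
  drop 4 from [-3, 4, -2] -> [-3, -2]
  satisfied 4 clause(s); 3 remain; assigned so far: [1, 4]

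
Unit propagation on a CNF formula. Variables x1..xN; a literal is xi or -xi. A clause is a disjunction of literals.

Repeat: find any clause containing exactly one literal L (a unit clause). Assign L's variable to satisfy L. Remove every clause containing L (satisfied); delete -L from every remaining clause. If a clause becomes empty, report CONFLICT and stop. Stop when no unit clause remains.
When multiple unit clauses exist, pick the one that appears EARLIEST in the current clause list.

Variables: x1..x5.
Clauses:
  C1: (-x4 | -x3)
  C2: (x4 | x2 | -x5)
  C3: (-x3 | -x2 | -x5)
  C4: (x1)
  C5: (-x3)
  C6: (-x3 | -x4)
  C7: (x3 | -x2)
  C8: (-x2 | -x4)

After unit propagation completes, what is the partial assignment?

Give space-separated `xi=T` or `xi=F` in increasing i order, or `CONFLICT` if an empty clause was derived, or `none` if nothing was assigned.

Answer: x1=T x2=F x3=F

Derivation:
unit clause [1] forces x1=T; simplify:
  satisfied 1 clause(s); 7 remain; assigned so far: [1]
unit clause [-3] forces x3=F; simplify:
  drop 3 from [3, -2] -> [-2]
  satisfied 4 clause(s); 3 remain; assigned so far: [1, 3]
unit clause [-2] forces x2=F; simplify:
  drop 2 from [4, 2, -5] -> [4, -5]
  satisfied 2 clause(s); 1 remain; assigned so far: [1, 2, 3]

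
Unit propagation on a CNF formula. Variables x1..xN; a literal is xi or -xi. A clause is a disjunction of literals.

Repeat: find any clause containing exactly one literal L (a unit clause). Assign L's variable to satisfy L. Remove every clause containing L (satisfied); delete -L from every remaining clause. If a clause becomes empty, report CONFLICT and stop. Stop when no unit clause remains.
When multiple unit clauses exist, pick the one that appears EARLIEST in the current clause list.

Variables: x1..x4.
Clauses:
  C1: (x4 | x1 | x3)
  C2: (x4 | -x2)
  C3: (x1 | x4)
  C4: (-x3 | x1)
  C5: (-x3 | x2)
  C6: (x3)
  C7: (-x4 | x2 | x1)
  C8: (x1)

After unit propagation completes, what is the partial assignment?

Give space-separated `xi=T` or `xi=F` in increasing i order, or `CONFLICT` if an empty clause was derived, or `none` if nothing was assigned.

Answer: x1=T x2=T x3=T x4=T

Derivation:
unit clause [3] forces x3=T; simplify:
  drop -3 from [-3, 1] -> [1]
  drop -3 from [-3, 2] -> [2]
  satisfied 2 clause(s); 6 remain; assigned so far: [3]
unit clause [1] forces x1=T; simplify:
  satisfied 4 clause(s); 2 remain; assigned so far: [1, 3]
unit clause [2] forces x2=T; simplify:
  drop -2 from [4, -2] -> [4]
  satisfied 1 clause(s); 1 remain; assigned so far: [1, 2, 3]
unit clause [4] forces x4=T; simplify:
  satisfied 1 clause(s); 0 remain; assigned so far: [1, 2, 3, 4]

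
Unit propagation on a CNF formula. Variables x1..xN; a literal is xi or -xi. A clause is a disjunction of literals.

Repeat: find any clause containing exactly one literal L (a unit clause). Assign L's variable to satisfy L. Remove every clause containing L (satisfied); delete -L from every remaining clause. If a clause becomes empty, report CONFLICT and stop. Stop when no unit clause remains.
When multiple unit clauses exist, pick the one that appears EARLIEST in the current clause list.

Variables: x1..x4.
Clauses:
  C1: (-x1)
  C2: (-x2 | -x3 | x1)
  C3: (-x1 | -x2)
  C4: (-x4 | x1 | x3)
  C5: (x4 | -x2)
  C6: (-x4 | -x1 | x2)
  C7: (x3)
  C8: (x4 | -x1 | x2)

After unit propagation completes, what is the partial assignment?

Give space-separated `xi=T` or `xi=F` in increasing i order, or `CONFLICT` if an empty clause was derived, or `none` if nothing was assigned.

Answer: x1=F x2=F x3=T

Derivation:
unit clause [-1] forces x1=F; simplify:
  drop 1 from [-2, -3, 1] -> [-2, -3]
  drop 1 from [-4, 1, 3] -> [-4, 3]
  satisfied 4 clause(s); 4 remain; assigned so far: [1]
unit clause [3] forces x3=T; simplify:
  drop -3 from [-2, -3] -> [-2]
  satisfied 2 clause(s); 2 remain; assigned so far: [1, 3]
unit clause [-2] forces x2=F; simplify:
  satisfied 2 clause(s); 0 remain; assigned so far: [1, 2, 3]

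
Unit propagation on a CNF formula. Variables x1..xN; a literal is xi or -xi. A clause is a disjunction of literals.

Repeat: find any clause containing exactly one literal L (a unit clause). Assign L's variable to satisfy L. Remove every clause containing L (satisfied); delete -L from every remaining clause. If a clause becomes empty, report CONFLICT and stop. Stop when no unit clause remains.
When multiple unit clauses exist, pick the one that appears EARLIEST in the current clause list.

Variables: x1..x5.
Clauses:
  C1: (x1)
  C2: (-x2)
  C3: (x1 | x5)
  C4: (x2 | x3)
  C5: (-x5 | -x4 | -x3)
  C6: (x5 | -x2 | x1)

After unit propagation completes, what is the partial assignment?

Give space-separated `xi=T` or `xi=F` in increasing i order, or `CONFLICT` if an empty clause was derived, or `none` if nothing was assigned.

Answer: x1=T x2=F x3=T

Derivation:
unit clause [1] forces x1=T; simplify:
  satisfied 3 clause(s); 3 remain; assigned so far: [1]
unit clause [-2] forces x2=F; simplify:
  drop 2 from [2, 3] -> [3]
  satisfied 1 clause(s); 2 remain; assigned so far: [1, 2]
unit clause [3] forces x3=T; simplify:
  drop -3 from [-5, -4, -3] -> [-5, -4]
  satisfied 1 clause(s); 1 remain; assigned so far: [1, 2, 3]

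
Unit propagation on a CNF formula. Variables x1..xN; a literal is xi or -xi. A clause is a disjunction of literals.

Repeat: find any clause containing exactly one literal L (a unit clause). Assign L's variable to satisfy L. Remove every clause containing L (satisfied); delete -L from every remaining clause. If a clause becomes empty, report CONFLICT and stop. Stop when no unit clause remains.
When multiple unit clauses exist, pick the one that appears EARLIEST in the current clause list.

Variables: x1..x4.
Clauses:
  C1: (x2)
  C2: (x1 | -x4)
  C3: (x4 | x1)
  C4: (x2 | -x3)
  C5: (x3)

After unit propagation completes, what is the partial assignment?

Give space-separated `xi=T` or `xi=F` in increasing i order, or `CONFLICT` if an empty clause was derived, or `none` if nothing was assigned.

Answer: x2=T x3=T

Derivation:
unit clause [2] forces x2=T; simplify:
  satisfied 2 clause(s); 3 remain; assigned so far: [2]
unit clause [3] forces x3=T; simplify:
  satisfied 1 clause(s); 2 remain; assigned so far: [2, 3]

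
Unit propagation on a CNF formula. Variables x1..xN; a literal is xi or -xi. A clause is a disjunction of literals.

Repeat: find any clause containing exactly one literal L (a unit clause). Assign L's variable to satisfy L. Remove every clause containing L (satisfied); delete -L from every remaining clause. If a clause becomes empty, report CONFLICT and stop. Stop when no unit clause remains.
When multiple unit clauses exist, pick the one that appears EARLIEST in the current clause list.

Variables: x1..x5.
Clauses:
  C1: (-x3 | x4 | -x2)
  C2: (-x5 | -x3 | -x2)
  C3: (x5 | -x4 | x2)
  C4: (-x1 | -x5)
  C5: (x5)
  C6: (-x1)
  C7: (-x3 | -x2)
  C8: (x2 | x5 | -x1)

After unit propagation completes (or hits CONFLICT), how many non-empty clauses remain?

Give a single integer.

Answer: 3

Derivation:
unit clause [5] forces x5=T; simplify:
  drop -5 from [-5, -3, -2] -> [-3, -2]
  drop -5 from [-1, -5] -> [-1]
  satisfied 3 clause(s); 5 remain; assigned so far: [5]
unit clause [-1] forces x1=F; simplify:
  satisfied 2 clause(s); 3 remain; assigned so far: [1, 5]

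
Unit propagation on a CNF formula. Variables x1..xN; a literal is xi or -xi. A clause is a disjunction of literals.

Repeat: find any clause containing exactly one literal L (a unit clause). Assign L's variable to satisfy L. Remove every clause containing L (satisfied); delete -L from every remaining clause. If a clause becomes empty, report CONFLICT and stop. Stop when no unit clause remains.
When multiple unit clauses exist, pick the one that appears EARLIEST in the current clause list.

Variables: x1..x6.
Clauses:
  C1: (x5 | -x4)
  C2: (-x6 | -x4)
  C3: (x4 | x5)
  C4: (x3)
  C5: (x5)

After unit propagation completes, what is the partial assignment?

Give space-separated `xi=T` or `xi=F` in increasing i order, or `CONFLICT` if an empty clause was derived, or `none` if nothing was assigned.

unit clause [3] forces x3=T; simplify:
  satisfied 1 clause(s); 4 remain; assigned so far: [3]
unit clause [5] forces x5=T; simplify:
  satisfied 3 clause(s); 1 remain; assigned so far: [3, 5]

Answer: x3=T x5=T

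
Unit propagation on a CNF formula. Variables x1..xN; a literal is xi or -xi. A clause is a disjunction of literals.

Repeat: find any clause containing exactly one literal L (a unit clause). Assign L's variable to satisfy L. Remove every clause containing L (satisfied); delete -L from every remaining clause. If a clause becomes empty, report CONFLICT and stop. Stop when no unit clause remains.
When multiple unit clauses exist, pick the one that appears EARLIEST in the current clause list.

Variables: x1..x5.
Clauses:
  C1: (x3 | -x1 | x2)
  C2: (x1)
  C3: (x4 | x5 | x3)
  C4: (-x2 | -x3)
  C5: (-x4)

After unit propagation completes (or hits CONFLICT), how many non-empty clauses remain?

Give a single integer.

Answer: 3

Derivation:
unit clause [1] forces x1=T; simplify:
  drop -1 from [3, -1, 2] -> [3, 2]
  satisfied 1 clause(s); 4 remain; assigned so far: [1]
unit clause [-4] forces x4=F; simplify:
  drop 4 from [4, 5, 3] -> [5, 3]
  satisfied 1 clause(s); 3 remain; assigned so far: [1, 4]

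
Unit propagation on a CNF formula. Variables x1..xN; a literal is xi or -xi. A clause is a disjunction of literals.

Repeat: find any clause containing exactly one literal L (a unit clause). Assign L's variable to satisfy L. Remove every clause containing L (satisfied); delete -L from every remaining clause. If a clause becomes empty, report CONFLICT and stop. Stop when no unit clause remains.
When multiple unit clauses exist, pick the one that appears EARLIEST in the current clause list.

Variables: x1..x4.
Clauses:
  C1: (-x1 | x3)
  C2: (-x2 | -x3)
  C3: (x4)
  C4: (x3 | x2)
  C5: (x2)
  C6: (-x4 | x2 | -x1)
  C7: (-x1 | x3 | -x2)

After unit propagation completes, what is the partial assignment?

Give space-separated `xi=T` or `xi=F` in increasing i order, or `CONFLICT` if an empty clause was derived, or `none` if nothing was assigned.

Answer: x1=F x2=T x3=F x4=T

Derivation:
unit clause [4] forces x4=T; simplify:
  drop -4 from [-4, 2, -1] -> [2, -1]
  satisfied 1 clause(s); 6 remain; assigned so far: [4]
unit clause [2] forces x2=T; simplify:
  drop -2 from [-2, -3] -> [-3]
  drop -2 from [-1, 3, -2] -> [-1, 3]
  satisfied 3 clause(s); 3 remain; assigned so far: [2, 4]
unit clause [-3] forces x3=F; simplify:
  drop 3 from [-1, 3] -> [-1]
  drop 3 from [-1, 3] -> [-1]
  satisfied 1 clause(s); 2 remain; assigned so far: [2, 3, 4]
unit clause [-1] forces x1=F; simplify:
  satisfied 2 clause(s); 0 remain; assigned so far: [1, 2, 3, 4]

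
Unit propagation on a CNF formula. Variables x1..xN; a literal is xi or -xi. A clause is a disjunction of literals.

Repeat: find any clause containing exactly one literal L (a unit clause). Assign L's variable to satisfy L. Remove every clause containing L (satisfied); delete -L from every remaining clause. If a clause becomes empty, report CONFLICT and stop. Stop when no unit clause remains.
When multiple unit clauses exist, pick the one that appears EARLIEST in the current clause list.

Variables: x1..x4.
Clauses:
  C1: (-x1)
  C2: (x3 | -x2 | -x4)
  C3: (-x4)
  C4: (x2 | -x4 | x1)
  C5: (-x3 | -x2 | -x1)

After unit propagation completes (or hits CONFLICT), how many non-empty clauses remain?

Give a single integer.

unit clause [-1] forces x1=F; simplify:
  drop 1 from [2, -4, 1] -> [2, -4]
  satisfied 2 clause(s); 3 remain; assigned so far: [1]
unit clause [-4] forces x4=F; simplify:
  satisfied 3 clause(s); 0 remain; assigned so far: [1, 4]

Answer: 0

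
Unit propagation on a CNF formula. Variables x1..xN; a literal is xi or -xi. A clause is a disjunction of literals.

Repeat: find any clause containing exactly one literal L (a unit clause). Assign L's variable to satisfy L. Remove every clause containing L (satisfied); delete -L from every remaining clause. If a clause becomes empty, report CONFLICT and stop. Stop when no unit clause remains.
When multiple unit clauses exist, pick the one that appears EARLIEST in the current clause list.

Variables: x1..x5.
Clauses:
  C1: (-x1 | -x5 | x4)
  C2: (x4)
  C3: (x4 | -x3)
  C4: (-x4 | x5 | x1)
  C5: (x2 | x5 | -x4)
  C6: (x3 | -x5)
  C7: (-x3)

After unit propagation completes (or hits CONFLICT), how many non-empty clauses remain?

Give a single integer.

Answer: 0

Derivation:
unit clause [4] forces x4=T; simplify:
  drop -4 from [-4, 5, 1] -> [5, 1]
  drop -4 from [2, 5, -4] -> [2, 5]
  satisfied 3 clause(s); 4 remain; assigned so far: [4]
unit clause [-3] forces x3=F; simplify:
  drop 3 from [3, -5] -> [-5]
  satisfied 1 clause(s); 3 remain; assigned so far: [3, 4]
unit clause [-5] forces x5=F; simplify:
  drop 5 from [5, 1] -> [1]
  drop 5 from [2, 5] -> [2]
  satisfied 1 clause(s); 2 remain; assigned so far: [3, 4, 5]
unit clause [1] forces x1=T; simplify:
  satisfied 1 clause(s); 1 remain; assigned so far: [1, 3, 4, 5]
unit clause [2] forces x2=T; simplify:
  satisfied 1 clause(s); 0 remain; assigned so far: [1, 2, 3, 4, 5]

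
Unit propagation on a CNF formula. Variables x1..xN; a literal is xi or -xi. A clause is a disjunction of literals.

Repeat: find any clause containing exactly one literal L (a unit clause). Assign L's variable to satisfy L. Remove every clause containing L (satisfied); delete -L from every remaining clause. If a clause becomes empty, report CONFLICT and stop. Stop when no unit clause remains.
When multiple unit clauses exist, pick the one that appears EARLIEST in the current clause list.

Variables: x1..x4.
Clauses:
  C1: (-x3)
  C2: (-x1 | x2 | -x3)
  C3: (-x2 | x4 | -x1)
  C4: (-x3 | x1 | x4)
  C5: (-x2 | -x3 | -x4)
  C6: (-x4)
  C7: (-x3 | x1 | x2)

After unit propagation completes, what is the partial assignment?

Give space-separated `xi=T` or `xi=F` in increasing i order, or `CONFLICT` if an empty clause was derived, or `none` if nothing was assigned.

Answer: x3=F x4=F

Derivation:
unit clause [-3] forces x3=F; simplify:
  satisfied 5 clause(s); 2 remain; assigned so far: [3]
unit clause [-4] forces x4=F; simplify:
  drop 4 from [-2, 4, -1] -> [-2, -1]
  satisfied 1 clause(s); 1 remain; assigned so far: [3, 4]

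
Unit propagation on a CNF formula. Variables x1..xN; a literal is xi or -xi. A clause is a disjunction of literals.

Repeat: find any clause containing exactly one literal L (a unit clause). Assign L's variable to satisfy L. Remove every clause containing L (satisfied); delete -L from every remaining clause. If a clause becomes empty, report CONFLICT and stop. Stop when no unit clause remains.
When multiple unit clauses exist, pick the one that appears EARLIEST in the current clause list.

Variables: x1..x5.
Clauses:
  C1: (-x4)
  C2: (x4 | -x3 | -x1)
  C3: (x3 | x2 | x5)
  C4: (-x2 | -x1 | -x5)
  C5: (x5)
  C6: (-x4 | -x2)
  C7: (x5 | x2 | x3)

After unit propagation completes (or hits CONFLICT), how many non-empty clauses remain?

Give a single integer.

Answer: 2

Derivation:
unit clause [-4] forces x4=F; simplify:
  drop 4 from [4, -3, -1] -> [-3, -1]
  satisfied 2 clause(s); 5 remain; assigned so far: [4]
unit clause [5] forces x5=T; simplify:
  drop -5 from [-2, -1, -5] -> [-2, -1]
  satisfied 3 clause(s); 2 remain; assigned so far: [4, 5]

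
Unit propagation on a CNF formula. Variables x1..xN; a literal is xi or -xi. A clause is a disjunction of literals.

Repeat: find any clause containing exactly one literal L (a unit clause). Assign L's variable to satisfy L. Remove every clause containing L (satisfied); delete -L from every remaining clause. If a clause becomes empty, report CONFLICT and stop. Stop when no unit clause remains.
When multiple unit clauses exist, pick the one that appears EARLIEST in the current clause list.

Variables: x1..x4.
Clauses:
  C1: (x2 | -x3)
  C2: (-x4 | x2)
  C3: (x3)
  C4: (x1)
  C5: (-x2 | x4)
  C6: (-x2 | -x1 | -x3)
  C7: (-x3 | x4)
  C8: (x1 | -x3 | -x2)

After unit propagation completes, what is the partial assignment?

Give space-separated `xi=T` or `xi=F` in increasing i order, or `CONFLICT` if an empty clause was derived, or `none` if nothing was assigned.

unit clause [3] forces x3=T; simplify:
  drop -3 from [2, -3] -> [2]
  drop -3 from [-2, -1, -3] -> [-2, -1]
  drop -3 from [-3, 4] -> [4]
  drop -3 from [1, -3, -2] -> [1, -2]
  satisfied 1 clause(s); 7 remain; assigned so far: [3]
unit clause [2] forces x2=T; simplify:
  drop -2 from [-2, 4] -> [4]
  drop -2 from [-2, -1] -> [-1]
  drop -2 from [1, -2] -> [1]
  satisfied 2 clause(s); 5 remain; assigned so far: [2, 3]
unit clause [1] forces x1=T; simplify:
  drop -1 from [-1] -> [] (empty!)
  satisfied 2 clause(s); 3 remain; assigned so far: [1, 2, 3]
CONFLICT (empty clause)

Answer: CONFLICT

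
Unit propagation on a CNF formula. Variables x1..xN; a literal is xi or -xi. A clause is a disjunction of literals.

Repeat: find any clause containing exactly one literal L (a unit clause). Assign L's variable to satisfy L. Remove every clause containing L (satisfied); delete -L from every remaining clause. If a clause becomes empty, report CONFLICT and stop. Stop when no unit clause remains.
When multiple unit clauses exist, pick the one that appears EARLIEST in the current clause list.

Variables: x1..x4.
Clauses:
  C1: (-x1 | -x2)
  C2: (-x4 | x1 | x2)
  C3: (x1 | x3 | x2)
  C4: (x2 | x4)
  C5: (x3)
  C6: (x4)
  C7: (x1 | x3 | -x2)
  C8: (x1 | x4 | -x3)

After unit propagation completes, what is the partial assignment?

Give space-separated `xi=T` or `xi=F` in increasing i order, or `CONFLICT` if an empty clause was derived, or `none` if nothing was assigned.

unit clause [3] forces x3=T; simplify:
  drop -3 from [1, 4, -3] -> [1, 4]
  satisfied 3 clause(s); 5 remain; assigned so far: [3]
unit clause [4] forces x4=T; simplify:
  drop -4 from [-4, 1, 2] -> [1, 2]
  satisfied 3 clause(s); 2 remain; assigned so far: [3, 4]

Answer: x3=T x4=T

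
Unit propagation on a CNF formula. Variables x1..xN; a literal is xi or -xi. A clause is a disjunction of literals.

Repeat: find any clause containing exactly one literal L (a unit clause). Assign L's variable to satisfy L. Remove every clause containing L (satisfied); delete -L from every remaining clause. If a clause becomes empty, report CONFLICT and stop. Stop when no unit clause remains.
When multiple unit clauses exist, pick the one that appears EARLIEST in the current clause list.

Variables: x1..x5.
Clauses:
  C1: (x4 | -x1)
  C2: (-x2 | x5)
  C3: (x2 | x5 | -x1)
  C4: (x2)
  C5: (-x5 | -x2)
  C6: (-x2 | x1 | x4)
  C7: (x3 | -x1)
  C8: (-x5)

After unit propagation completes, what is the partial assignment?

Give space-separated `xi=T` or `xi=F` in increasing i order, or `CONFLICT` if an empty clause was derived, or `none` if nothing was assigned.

unit clause [2] forces x2=T; simplify:
  drop -2 from [-2, 5] -> [5]
  drop -2 from [-5, -2] -> [-5]
  drop -2 from [-2, 1, 4] -> [1, 4]
  satisfied 2 clause(s); 6 remain; assigned so far: [2]
unit clause [5] forces x5=T; simplify:
  drop -5 from [-5] -> [] (empty!)
  drop -5 from [-5] -> [] (empty!)
  satisfied 1 clause(s); 5 remain; assigned so far: [2, 5]
CONFLICT (empty clause)

Answer: CONFLICT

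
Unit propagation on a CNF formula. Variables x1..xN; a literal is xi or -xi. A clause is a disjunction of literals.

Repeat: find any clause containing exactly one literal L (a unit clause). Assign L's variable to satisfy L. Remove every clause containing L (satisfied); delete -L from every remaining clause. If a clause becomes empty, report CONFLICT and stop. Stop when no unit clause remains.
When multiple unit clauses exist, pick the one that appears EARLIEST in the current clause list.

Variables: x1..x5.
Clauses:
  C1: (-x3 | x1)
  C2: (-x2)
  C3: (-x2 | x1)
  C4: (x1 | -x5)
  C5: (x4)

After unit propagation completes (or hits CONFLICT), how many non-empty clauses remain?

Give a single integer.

unit clause [-2] forces x2=F; simplify:
  satisfied 2 clause(s); 3 remain; assigned so far: [2]
unit clause [4] forces x4=T; simplify:
  satisfied 1 clause(s); 2 remain; assigned so far: [2, 4]

Answer: 2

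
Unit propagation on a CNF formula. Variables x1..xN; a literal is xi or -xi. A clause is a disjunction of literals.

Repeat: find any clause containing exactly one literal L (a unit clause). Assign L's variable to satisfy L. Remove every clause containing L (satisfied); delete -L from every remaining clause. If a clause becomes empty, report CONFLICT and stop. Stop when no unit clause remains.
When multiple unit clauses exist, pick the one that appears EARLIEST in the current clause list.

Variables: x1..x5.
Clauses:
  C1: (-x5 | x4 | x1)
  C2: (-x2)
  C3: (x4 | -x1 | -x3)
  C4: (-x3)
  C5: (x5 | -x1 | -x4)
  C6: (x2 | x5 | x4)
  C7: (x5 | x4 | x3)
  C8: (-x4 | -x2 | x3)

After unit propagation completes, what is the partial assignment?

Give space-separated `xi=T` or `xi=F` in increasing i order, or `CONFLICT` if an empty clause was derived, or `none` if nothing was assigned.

unit clause [-2] forces x2=F; simplify:
  drop 2 from [2, 5, 4] -> [5, 4]
  satisfied 2 clause(s); 6 remain; assigned so far: [2]
unit clause [-3] forces x3=F; simplify:
  drop 3 from [5, 4, 3] -> [5, 4]
  satisfied 2 clause(s); 4 remain; assigned so far: [2, 3]

Answer: x2=F x3=F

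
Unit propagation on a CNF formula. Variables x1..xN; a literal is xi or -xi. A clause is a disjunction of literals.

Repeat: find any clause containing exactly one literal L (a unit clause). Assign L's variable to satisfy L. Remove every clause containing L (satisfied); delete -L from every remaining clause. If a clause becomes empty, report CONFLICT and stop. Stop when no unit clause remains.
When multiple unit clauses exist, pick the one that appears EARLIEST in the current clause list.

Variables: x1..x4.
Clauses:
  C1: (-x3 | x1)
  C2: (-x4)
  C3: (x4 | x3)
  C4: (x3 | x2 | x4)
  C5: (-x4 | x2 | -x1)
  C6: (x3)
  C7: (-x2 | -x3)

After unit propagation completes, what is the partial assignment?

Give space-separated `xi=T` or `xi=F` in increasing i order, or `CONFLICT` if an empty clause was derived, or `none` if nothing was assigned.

Answer: x1=T x2=F x3=T x4=F

Derivation:
unit clause [-4] forces x4=F; simplify:
  drop 4 from [4, 3] -> [3]
  drop 4 from [3, 2, 4] -> [3, 2]
  satisfied 2 clause(s); 5 remain; assigned so far: [4]
unit clause [3] forces x3=T; simplify:
  drop -3 from [-3, 1] -> [1]
  drop -3 from [-2, -3] -> [-2]
  satisfied 3 clause(s); 2 remain; assigned so far: [3, 4]
unit clause [1] forces x1=T; simplify:
  satisfied 1 clause(s); 1 remain; assigned so far: [1, 3, 4]
unit clause [-2] forces x2=F; simplify:
  satisfied 1 clause(s); 0 remain; assigned so far: [1, 2, 3, 4]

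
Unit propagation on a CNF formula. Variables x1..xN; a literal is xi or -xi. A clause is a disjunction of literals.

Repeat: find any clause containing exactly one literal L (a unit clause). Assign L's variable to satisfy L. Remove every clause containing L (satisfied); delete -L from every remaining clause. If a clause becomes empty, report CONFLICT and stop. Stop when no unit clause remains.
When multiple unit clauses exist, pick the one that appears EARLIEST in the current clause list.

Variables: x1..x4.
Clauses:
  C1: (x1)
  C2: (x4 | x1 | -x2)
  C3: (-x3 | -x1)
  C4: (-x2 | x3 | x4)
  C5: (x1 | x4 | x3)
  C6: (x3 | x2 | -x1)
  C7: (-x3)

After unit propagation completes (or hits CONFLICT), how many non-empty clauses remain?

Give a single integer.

Answer: 0

Derivation:
unit clause [1] forces x1=T; simplify:
  drop -1 from [-3, -1] -> [-3]
  drop -1 from [3, 2, -1] -> [3, 2]
  satisfied 3 clause(s); 4 remain; assigned so far: [1]
unit clause [-3] forces x3=F; simplify:
  drop 3 from [-2, 3, 4] -> [-2, 4]
  drop 3 from [3, 2] -> [2]
  satisfied 2 clause(s); 2 remain; assigned so far: [1, 3]
unit clause [2] forces x2=T; simplify:
  drop -2 from [-2, 4] -> [4]
  satisfied 1 clause(s); 1 remain; assigned so far: [1, 2, 3]
unit clause [4] forces x4=T; simplify:
  satisfied 1 clause(s); 0 remain; assigned so far: [1, 2, 3, 4]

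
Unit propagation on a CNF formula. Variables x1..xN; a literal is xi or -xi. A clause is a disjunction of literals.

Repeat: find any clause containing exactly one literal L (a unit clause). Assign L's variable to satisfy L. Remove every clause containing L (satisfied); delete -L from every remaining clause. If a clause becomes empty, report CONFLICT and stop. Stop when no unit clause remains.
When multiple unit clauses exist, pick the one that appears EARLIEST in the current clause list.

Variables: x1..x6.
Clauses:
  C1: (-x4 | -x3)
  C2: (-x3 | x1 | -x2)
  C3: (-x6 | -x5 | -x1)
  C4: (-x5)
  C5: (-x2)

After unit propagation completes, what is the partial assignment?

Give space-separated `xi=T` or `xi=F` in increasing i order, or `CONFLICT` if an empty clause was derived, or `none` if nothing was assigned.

unit clause [-5] forces x5=F; simplify:
  satisfied 2 clause(s); 3 remain; assigned so far: [5]
unit clause [-2] forces x2=F; simplify:
  satisfied 2 clause(s); 1 remain; assigned so far: [2, 5]

Answer: x2=F x5=F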